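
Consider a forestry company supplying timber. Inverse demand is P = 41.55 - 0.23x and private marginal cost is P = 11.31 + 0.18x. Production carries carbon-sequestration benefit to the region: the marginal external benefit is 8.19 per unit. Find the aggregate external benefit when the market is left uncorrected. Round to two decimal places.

604.06

Market equilibrium (private): 11.31 + 0.18x = 41.55 - 0.23x → x_m = 73.7561.
Total external benefit = MEB × x_m = 8.19 × 73.7561 = 604.0625.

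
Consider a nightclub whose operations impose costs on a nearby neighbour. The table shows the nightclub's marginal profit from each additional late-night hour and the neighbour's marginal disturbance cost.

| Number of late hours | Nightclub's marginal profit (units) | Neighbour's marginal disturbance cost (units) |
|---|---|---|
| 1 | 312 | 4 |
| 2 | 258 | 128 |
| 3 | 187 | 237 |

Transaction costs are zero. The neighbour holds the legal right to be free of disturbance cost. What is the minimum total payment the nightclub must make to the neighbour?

Efficient level: marginal profit ≥ marginal disturbance cost through level 2, so k* = 2.
With the neighbour holding the right, the nightclub must at least compensate total damage at k*: 4 + 128 = 132.

132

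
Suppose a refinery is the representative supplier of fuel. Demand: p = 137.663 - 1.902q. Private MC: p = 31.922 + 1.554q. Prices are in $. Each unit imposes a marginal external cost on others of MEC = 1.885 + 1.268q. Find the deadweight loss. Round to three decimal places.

Market equilibrium (private): 31.922 + 1.554q = 137.663 - 1.902q → q_m = 30.5964.
Social marginal cost = private MC + MEC = 33.807 + 2.822q.
Set SMC = demand: 33.807 + 2.822q = 137.663 - 1.902q → q* = 21.9848.
The loss is the area between SMC and demand from q* to q_m; with linear curves that's a triangle of height MEC(q_m).
DWL = ½ × 8.6116 × 40.6812 = 175.1651.

DWL = $175.165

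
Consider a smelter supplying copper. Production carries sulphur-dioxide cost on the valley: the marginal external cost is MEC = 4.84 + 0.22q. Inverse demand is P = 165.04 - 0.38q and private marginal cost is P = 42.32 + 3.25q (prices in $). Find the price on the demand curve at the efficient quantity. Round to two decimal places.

Social marginal cost = private MC + MEC = 47.16 + 3.47q.
Set SMC = demand: 47.16 + 3.47q = 165.04 - 0.38q → q* = 30.6182.
Consumer price on the demand curve at q*: 165.04 − 0.38×30.6182 = 153.4051.

P = $153.41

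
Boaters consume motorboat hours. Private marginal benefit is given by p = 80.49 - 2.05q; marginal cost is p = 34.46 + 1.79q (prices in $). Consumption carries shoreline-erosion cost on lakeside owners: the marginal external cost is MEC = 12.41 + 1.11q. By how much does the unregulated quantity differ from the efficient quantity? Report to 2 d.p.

5.20 units

Market equilibrium (private): 34.46 + 1.79q = 80.49 - 2.05q → q_m = 11.9870.
Social marginal benefit = demand − MEC = 68.08 - 3.16q.
Set SMB = MC: 68.08 - 3.16q = 34.46 + 1.79q → q* = 6.7919.
Gap = |11.9870 − 6.7919| = 5.1951.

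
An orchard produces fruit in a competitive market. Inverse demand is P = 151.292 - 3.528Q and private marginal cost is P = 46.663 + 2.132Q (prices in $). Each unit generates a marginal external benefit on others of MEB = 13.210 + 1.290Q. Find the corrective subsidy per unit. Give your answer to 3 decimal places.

Social marginal cost = private MC − MEB = 33.453 + 0.842Q.
Set SMC = demand: 33.453 + 0.842Q = 151.292 - 3.528Q → Q* = 26.9654.
The Pigouvian subsidy equals MEB at Q*: 13.210 + 1.290×26.9654 = 47.9954.

subsidy = $47.995 per unit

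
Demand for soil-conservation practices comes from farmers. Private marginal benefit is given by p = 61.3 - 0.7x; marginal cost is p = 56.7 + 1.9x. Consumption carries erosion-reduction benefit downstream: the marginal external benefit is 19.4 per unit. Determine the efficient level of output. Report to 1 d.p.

x* = 9.2

Social marginal benefit = demand + MEB = 80.7 - 0.7x.
Set SMB = MC: 80.7 - 0.7x = 56.7 + 1.9x → x* = 9.2308.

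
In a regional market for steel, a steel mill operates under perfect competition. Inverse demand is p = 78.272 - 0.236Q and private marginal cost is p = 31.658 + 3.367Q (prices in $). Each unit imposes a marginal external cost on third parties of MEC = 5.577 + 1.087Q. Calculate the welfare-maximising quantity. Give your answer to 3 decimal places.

Social marginal cost = private MC + MEC = 37.235 + 4.454Q.
Set SMC = demand: 37.235 + 4.454Q = 78.272 - 0.236Q → Q* = 8.7499.

Q* = 8.750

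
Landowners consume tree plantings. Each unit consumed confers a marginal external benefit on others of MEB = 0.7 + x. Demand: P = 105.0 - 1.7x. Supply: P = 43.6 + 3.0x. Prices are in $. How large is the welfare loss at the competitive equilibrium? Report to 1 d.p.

Market equilibrium (private): 43.6 + 3.0x = 105.0 - 1.7x → x_m = 13.0638.
Social marginal benefit = demand + MEB = 105.7 - 0.7x.
Set SMB = MC: 105.7 - 0.7x = 43.6 + 3.0x → x* = 16.7838.
The loss is the area between SMB and MC from x* to x_m; with linear curves that's a triangle of height MEB(x_m).
DWL = ½ × 3.7200 × 13.7638 = 25.6007.

DWL = $25.6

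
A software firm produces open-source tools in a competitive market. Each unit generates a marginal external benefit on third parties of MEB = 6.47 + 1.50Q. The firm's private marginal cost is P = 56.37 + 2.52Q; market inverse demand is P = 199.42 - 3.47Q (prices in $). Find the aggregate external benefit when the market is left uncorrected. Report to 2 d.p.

Market equilibrium (private): 56.37 + 2.52Q = 199.42 - 3.47Q → Q_m = 23.8815.
Total external benefit = ∫₀^{Q_m} (6.47 + 1.50Q) dQ = 6.47×23.8815 + ½×1.50×23.8815² = 582.2578.

$582.26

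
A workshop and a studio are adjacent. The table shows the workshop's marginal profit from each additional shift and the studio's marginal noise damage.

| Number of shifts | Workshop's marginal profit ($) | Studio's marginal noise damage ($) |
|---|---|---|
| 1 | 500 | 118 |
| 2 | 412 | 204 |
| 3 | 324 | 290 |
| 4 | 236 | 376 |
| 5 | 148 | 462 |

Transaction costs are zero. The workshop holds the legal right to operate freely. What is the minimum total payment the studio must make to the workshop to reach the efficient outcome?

$384

Left alone the workshop would choose level 5 (marginal profit stays positive).
Efficient level: k* = 3 (marginal profit ≥ marginal noise damage through 3).
The studio must at least cover the workshop's forgone profit from cutting 5→3: 236 + 148 = 384.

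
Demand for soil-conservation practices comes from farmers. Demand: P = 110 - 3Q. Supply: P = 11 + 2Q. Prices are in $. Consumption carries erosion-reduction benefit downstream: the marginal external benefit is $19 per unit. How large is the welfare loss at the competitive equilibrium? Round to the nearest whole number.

Market equilibrium (private): 11 + 2Q = 110 - 3Q → Q_m = 19.8000.
Social marginal benefit = demand + MEB = 129 - 3Q.
Set SMB = MC: 129 - 3Q = 11 + 2Q → Q* = 23.6000.
The welfare-loss triangle has base |Q_m − Q*| and height MEB(Q_m) (the vertical gap between SMB and MC is zero at Q* and MEB at Q_m).
DWL = ½ × 3.8000 × 19.0000 = 36.1000.

DWL = $36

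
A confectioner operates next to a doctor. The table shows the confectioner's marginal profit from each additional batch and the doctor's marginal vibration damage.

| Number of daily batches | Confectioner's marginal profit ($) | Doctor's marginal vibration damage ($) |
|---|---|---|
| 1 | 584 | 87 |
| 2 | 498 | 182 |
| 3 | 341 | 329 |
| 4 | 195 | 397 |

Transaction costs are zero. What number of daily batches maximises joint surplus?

Bargaining reaches the level where marginal profit last exceeds marginal vibration damage.
That holds through level 3 (341 ≥ 329) but not at 4 (195 < 397).

3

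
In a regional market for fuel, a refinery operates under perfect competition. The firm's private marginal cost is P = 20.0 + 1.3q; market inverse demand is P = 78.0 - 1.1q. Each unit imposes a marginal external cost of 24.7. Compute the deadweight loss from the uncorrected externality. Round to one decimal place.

Market equilibrium (private): 20.0 + 1.3q = 78.0 - 1.1q → q_m = 24.1667.
Social marginal cost = private MC + MEC = 44.7 + 1.3q.
Set SMC = demand: 44.7 + 1.3q = 78.0 - 1.1q → q* = 13.8750.
The welfare-loss triangle has base |q_m − q*| and height MEC(q_m) (the vertical gap between SMC and demand is zero at q* and MEC at q_m).
DWL = ½ × 10.2917 × 24.7000 = 127.1025.

DWL = 127.1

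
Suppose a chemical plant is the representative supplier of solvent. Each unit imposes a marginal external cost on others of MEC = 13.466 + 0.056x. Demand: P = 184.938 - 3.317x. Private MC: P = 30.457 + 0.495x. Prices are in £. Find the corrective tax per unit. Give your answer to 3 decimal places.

tax = £15.508 per unit

Social marginal cost = private MC + MEC = 43.923 + 0.551x.
Set SMC = demand: 43.923 + 0.551x = 184.938 - 3.317x → x* = 36.4568.
The Pigouvian tax equals MEC at x*: 13.466 + 0.056×36.4568 = 15.5076.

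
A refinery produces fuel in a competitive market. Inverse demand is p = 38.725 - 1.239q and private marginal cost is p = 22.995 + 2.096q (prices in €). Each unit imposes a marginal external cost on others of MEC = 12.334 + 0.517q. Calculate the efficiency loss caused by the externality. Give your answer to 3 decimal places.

Market equilibrium (private): 22.995 + 2.096q = 38.725 - 1.239q → q_m = 4.7166.
Social marginal cost = private MC + MEC = 35.329 + 2.613q.
Set SMC = demand: 35.329 + 2.613q = 38.725 - 1.239q → q* = 0.8816.
Height of the DWL triangle at q_m is SMC(q_m) − demand(q_m) = MEC(q_m) = 14.7725.
DWL = ½ × 3.8350 × 14.7725 = 28.3263.

DWL = €28.326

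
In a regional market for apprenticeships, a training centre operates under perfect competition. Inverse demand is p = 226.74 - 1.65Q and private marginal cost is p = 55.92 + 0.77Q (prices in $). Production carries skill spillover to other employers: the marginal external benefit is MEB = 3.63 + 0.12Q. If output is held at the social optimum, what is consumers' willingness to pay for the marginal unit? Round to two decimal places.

P = $101.59

Social marginal cost = private MC − MEB = 52.29 + 0.65Q.
Set SMC = demand: 52.29 + 0.65Q = 226.74 - 1.65Q → Q* = 75.8478.
Consumer price on the demand curve at Q*: 226.74 − 1.65×75.8478 = 101.5911.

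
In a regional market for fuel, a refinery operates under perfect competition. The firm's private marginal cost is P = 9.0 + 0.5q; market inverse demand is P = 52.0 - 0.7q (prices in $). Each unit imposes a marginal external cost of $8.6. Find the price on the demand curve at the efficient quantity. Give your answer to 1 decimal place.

Social marginal cost = private MC + MEC = 17.6 + 0.5q.
Set SMC = demand: 17.6 + 0.5q = 52.0 - 0.7q → q* = 28.6667.
Consumer price on the demand curve at q*: 52.0 − 0.7×28.6667 = 31.9333.

P = $31.9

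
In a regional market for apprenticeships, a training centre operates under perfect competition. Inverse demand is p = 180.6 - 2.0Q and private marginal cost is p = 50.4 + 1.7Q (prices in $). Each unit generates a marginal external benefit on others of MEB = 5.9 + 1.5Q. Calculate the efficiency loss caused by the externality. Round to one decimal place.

DWL = $782.7

Market equilibrium (private): 50.4 + 1.7Q = 180.6 - 2.0Q → Q_m = 35.1892.
Social marginal cost = private MC − MEB = 44.5 + 0.2Q.
Set SMC = demand: 44.5 + 0.2Q = 180.6 - 2.0Q → Q* = 61.8636.
The welfare-loss triangle has base |Q_m − Q*| and height MEB(Q_m) (the vertical gap between SMC and demand is zero at Q* and MEB at Q_m).
DWL = ½ × 26.6744 × 58.6838 = 782.6776.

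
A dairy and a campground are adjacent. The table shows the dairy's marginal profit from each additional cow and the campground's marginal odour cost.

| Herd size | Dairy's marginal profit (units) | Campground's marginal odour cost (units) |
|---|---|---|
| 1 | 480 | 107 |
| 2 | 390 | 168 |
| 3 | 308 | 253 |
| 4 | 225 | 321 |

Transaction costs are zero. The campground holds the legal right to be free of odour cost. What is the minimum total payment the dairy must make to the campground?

528

Efficient level: marginal profit ≥ marginal odour cost through level 3, so k* = 3.
With the campground holding the right, the dairy must at least compensate total damage at k*: 107 + 168 + 253 = 528.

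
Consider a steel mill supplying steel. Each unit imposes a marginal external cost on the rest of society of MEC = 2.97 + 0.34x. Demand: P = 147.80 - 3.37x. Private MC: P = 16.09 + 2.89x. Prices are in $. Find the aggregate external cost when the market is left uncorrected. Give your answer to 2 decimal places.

$137.74

Market equilibrium (private): 16.09 + 2.89x = 147.80 - 3.37x → x_m = 21.0399.
Total external cost = ∫₀^{x_m} (2.97 + 0.34x) dx = 2.97×21.0399 + ½×0.34×21.0399² = 137.7437.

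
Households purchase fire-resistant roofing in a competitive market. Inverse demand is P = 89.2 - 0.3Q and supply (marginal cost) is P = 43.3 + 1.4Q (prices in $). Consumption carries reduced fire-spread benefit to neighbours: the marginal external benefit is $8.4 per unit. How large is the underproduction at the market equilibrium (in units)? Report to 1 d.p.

Market equilibrium (private): 43.3 + 1.4Q = 89.2 - 0.3Q → Q_m = 27.0000.
Social marginal benefit = demand + MEB = 97.6 - 0.3Q.
Set SMB = MC: 97.6 - 0.3Q = 43.3 + 1.4Q → Q* = 31.9412.
Gap = |27.0000 − 31.9412| = 4.9412.

4.9 units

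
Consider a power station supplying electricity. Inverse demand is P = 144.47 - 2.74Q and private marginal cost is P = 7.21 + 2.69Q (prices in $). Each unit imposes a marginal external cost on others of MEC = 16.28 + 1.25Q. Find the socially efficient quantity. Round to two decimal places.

Social marginal cost = private MC + MEC = 23.49 + 3.94Q.
Set SMC = demand: 23.49 + 3.94Q = 144.47 - 2.74Q → Q* = 18.1108.

Q* = 18.11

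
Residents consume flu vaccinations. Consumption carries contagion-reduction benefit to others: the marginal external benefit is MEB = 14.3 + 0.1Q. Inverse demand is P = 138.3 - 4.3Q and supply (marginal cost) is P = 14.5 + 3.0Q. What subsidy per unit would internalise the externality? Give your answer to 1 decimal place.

Social marginal benefit = demand + MEB = 152.6 - 4.2Q.
Set SMB = MC: 152.6 - 4.2Q = 14.5 + 3.0Q → Q* = 19.1806.
The Pigouvian subsidy equals MEB at Q*: 14.3 + 0.1×19.1806 = 16.2181.

subsidy = 16.2 per unit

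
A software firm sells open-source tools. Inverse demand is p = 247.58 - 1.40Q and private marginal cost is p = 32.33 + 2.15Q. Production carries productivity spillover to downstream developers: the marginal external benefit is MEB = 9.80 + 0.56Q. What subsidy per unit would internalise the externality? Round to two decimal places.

subsidy = 51.95 per unit

Social marginal cost = private MC − MEB = 22.53 + 1.59Q.
Set SMC = demand: 22.53 + 1.59Q = 247.58 - 1.40Q → Q* = 75.2676.
The Pigouvian subsidy equals MEB at Q*: 9.80 + 0.56×75.2676 = 51.9499.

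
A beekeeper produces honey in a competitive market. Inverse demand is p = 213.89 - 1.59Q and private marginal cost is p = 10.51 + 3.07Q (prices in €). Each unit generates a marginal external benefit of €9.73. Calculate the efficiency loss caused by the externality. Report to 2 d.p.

Market equilibrium (private): 10.51 + 3.07Q = 213.89 - 1.59Q → Q_m = 43.6438.
Social marginal cost = private MC − MEB = 0.78 + 3.07Q.
Set SMC = demand: 0.78 + 3.07Q = 213.89 - 1.59Q → Q* = 45.7318.
The welfare-loss triangle has base |Q_m − Q*| and height MEB(Q_m) (the vertical gap between SMC and demand is zero at Q* and MEB at Q_m).
DWL = ½ × 2.0880 × 9.7300 = 10.1581.

DWL = €10.16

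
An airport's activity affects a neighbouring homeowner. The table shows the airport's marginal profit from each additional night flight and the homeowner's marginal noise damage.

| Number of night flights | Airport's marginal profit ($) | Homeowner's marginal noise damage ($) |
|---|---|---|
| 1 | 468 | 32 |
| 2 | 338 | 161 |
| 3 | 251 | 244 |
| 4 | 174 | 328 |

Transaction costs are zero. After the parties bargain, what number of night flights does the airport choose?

3

Bargaining reaches the level where marginal profit last exceeds marginal noise damage.
That holds through level 3 (251 ≥ 244) but not at 4 (174 < 328).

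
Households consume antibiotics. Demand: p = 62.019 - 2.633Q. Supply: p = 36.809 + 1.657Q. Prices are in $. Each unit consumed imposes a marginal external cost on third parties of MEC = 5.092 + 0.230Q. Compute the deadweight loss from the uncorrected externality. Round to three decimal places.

Market equilibrium (private): 36.809 + 1.657Q = 62.019 - 2.633Q → Q_m = 5.8765.
Social marginal benefit = demand − MEC = 56.927 - 2.863Q.
Set SMB = MC: 56.927 - 2.863Q = 36.809 + 1.657Q → Q* = 4.4509.
Height of the DWL triangle at Q_m is MC(Q_m) − SMB(Q_m) = MEC(Q_m) = 6.4436.
DWL = ½ × 1.4256 × 6.4436 = 4.5930.

DWL = $4.593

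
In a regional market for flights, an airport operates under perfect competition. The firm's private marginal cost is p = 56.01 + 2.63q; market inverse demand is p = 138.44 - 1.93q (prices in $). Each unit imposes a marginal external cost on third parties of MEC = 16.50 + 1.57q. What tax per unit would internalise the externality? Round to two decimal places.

Social marginal cost = private MC + MEC = 72.51 + 4.20q.
Set SMC = demand: 72.51 + 4.20q = 138.44 - 1.93q → q* = 10.7553.
The Pigouvian tax equals MEC at q*: 16.50 + 1.57×10.7553 = 33.3858.

tax = $33.39 per unit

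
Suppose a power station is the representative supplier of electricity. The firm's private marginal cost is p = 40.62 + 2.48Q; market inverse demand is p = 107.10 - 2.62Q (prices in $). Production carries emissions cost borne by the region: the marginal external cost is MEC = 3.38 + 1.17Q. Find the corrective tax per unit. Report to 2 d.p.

tax = $15.15 per unit

Social marginal cost = private MC + MEC = 44.00 + 3.65Q.
Set SMC = demand: 44.00 + 3.65Q = 107.10 - 2.62Q → Q* = 10.0638.
The Pigouvian tax equals MEC at Q*: 3.38 + 1.17×10.0638 = 15.1546.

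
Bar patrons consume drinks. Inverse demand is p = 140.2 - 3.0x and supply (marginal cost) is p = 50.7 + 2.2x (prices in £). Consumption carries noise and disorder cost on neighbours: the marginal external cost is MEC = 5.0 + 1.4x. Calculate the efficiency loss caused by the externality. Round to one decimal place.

Market equilibrium (private): 50.7 + 2.2x = 140.2 - 3.0x → x_m = 17.2115.
Social marginal benefit = demand − MEC = 135.2 - 4.4x.
Set SMB = MC: 135.2 - 4.4x = 50.7 + 2.2x → x* = 12.8030.
The welfare-loss triangle has base |x_m − x*| and height MEC(x_m) (the vertical gap between SMB and MC is zero at x* and MEC at x_m).
DWL = ½ × 4.4085 × 29.0962 = 64.1353.

DWL = £64.1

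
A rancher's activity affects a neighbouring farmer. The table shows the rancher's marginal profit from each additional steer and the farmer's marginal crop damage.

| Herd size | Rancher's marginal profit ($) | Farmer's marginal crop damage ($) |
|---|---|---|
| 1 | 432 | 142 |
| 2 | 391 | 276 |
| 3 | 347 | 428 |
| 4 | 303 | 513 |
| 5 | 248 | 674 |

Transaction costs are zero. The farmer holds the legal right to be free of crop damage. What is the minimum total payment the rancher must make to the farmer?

Efficient level: marginal profit ≥ marginal crop damage through level 2, so k* = 2.
With the farmer holding the right, the rancher must at least compensate total damage at k*: 142 + 276 = 418.

$418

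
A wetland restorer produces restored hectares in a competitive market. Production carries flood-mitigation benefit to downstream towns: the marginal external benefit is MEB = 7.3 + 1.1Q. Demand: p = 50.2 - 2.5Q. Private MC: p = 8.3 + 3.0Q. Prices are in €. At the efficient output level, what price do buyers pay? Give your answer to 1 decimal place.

Social marginal cost = private MC − MEB = 1.0 + 1.9Q.
Set SMC = demand: 1.0 + 1.9Q = 50.2 - 2.5Q → Q* = 11.1818.
Consumer price on the demand curve at Q*: 50.2 − 2.5×11.1818 = 22.2455.

P = €22.2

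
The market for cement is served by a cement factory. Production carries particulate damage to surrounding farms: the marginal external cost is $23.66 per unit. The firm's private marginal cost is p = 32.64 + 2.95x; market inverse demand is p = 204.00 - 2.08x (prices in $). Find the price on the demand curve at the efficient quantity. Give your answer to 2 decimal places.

Social marginal cost = private MC + MEC = 56.30 + 2.95x.
Set SMC = demand: 56.30 + 2.95x = 204.00 - 2.08x → x* = 29.3638.
Consumer price on the demand curve at x*: 204.00 − 2.08×29.3638 = 142.9233.

P = $142.92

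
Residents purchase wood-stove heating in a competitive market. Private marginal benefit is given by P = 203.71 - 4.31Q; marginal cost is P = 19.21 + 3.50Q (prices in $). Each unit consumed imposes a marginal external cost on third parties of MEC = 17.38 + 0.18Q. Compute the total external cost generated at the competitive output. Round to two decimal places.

$460.80

Market equilibrium (private): 19.21 + 3.50Q = 203.71 - 4.31Q → Q_m = 23.6236.
Total external cost = ∫₀^{Q_m} (17.38 + 0.18Q) dQ = 17.38×23.6236 + ½×0.18×23.6236² = 460.8049.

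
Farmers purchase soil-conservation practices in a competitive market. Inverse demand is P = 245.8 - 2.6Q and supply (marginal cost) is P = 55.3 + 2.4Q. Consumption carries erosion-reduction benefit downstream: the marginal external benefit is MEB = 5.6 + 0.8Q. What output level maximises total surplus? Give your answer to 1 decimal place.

Q* = 46.7

Social marginal benefit = demand + MEB = 251.4 - 1.8Q.
Set SMB = MC: 251.4 - 1.8Q = 55.3 + 2.4Q → Q* = 46.6905.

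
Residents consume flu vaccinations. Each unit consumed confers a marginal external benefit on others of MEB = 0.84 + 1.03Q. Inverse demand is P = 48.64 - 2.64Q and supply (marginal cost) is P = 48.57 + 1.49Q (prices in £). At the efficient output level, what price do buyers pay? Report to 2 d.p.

Social marginal benefit = demand + MEB = 49.48 - 1.61Q.
Set SMB = MC: 49.48 - 1.61Q = 48.57 + 1.49Q → Q* = 0.2935.
Consumer price on the demand curve at Q*: 48.64 − 2.64×0.2935 = 47.8652.

P = £47.87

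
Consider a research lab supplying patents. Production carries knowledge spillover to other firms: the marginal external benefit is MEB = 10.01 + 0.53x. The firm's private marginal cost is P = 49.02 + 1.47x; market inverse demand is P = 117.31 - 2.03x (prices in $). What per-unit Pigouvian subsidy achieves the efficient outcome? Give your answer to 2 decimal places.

subsidy = $23.98 per unit

Social marginal cost = private MC − MEB = 39.01 + 0.94x.
Set SMC = demand: 39.01 + 0.94x = 117.31 - 2.03x → x* = 26.3636.
The Pigouvian subsidy equals MEB at x*: 10.01 + 0.53×26.3636 = 23.9827.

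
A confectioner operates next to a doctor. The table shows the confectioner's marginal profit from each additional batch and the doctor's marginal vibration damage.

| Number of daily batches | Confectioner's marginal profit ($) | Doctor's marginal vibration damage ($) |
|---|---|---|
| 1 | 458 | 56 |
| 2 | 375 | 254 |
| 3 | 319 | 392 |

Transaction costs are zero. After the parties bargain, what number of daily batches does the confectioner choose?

Bargaining reaches the level where marginal profit last exceeds marginal vibration damage.
That holds through level 2 (375 ≥ 254) but not at 3 (319 < 392).

2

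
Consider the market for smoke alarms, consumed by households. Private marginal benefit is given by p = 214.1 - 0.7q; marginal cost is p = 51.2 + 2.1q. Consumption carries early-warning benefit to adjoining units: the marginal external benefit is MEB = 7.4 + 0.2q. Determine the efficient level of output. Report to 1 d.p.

Social marginal benefit = demand + MEB = 221.5 - 0.5q.
Set SMB = MC: 221.5 - 0.5q = 51.2 + 2.1q → q* = 65.5000.

q* = 65.5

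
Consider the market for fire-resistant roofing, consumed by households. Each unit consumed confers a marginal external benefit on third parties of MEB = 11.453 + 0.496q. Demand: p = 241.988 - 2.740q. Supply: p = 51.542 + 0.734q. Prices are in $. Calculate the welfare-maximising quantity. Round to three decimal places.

Social marginal benefit = demand + MEB = 253.441 - 2.244q.
Set SMB = MC: 253.441 - 2.244q = 51.542 + 0.734q → q* = 67.7968.

q* = 67.797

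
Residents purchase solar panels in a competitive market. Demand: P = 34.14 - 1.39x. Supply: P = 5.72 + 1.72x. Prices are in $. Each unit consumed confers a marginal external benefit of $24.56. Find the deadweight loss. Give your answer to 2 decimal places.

DWL = $96.98

Market equilibrium (private): 5.72 + 1.72x = 34.14 - 1.39x → x_m = 9.1383.
Social marginal benefit = demand + MEB = 58.70 - 1.39x.
Set SMB = MC: 58.70 - 1.39x = 5.72 + 1.72x → x* = 17.0354.
Between x* and x_m the wedge SMB − MC runs linearly from 0 to MEB(x_m), so the loss is a triangle.
DWL = ½ × 7.8971 × 24.5600 = 96.9764.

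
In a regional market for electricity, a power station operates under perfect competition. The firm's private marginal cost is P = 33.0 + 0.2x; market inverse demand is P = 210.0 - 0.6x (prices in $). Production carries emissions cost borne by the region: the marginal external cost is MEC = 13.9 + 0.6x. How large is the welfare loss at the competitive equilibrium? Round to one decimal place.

Market equilibrium (private): 33.0 + 0.2x = 210.0 - 0.6x → x_m = 221.2500.
Social marginal cost = private MC + MEC = 46.9 + 0.8x.
Set SMC = demand: 46.9 + 0.8x = 210.0 - 0.6x → x* = 116.5000.
The welfare-loss triangle has base |x_m − x*| and height MEC(x_m) (the vertical gap between SMC and demand is zero at x* and MEC at x_m).
DWL = ½ × 104.7500 × 146.6500 = 7680.7938.

DWL = $7680.8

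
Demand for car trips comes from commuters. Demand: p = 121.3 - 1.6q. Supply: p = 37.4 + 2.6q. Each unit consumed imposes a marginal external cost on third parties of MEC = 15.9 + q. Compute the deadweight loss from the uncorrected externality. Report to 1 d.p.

Market equilibrium (private): 37.4 + 2.6q = 121.3 - 1.6q → q_m = 19.9762.
Social marginal benefit = demand − MEC = 105.4 - 2.6q.
Set SMB = MC: 105.4 - 2.6q = 37.4 + 2.6q → q* = 13.0769.
The loss is the area between SMB and MC from q* to q_m; with linear curves that's a triangle of height MEC(q_m).
DWL = ½ × 6.8993 × 35.8762 = 123.7603.

DWL = 123.8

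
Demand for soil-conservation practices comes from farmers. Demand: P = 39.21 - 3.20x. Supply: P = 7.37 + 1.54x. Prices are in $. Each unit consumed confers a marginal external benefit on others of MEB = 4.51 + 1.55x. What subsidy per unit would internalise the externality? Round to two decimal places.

subsidy = $22.17 per unit

Social marginal benefit = demand + MEB = 43.72 - 1.65x.
Set SMB = MC: 43.72 - 1.65x = 7.37 + 1.54x → x* = 11.3950.
The Pigouvian subsidy equals MEB at x*: 4.51 + 1.55×11.3950 = 22.1723.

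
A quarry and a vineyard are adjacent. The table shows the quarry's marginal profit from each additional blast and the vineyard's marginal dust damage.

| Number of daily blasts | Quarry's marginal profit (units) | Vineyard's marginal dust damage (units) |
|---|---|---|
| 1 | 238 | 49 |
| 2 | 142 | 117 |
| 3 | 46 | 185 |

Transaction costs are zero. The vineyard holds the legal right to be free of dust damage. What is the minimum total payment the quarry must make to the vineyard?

Efficient level: marginal profit ≥ marginal dust damage through level 2, so k* = 2.
With the vineyard holding the right, the quarry must at least compensate total damage at k*: 49 + 117 = 166.

166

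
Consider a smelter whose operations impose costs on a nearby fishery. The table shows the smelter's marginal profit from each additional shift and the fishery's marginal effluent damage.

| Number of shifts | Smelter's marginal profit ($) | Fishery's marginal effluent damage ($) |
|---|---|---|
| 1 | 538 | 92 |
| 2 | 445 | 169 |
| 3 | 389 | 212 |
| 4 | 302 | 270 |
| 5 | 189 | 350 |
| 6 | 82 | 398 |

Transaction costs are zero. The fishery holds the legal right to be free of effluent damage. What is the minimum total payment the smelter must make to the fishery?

Efficient level: marginal profit ≥ marginal effluent damage through level 4, so k* = 4.
With the fishery holding the right, the smelter must at least compensate total damage at k*: 92 + 169 + 212 + 270 = 743.

$743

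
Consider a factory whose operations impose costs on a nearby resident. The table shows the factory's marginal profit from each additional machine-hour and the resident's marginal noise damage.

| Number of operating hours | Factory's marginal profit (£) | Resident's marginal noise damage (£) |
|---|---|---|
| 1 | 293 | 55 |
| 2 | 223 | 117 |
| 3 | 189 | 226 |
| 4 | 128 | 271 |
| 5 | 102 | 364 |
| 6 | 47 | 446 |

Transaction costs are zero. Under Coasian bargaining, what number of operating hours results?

2

Bargaining reaches the level where marginal profit last exceeds marginal noise damage.
That holds through level 2 (223 ≥ 117) but not at 3 (189 < 226).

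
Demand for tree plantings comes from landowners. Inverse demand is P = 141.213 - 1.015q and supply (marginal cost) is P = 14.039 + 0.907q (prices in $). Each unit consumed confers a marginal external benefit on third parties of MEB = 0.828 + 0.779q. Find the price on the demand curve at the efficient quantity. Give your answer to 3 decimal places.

P = $27.545

Social marginal benefit = demand + MEB = 142.041 - 0.236q.
Set SMB = MC: 142.041 - 0.236q = 14.039 + 0.907q → q* = 111.9878.
Consumer price on the demand curve at q*: 141.213 − 1.015×111.9878 = 27.5454.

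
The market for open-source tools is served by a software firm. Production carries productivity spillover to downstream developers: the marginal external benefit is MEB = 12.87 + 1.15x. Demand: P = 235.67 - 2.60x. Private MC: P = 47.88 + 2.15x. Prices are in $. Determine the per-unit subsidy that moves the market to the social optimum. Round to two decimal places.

Social marginal cost = private MC − MEB = 35.01 + x.
Set SMC = demand: 35.01 + x = 235.67 - 2.60x → x* = 55.7389.
The Pigouvian subsidy equals MEB at x*: 12.87 + 1.15×55.7389 = 76.9697.

subsidy = $76.97 per unit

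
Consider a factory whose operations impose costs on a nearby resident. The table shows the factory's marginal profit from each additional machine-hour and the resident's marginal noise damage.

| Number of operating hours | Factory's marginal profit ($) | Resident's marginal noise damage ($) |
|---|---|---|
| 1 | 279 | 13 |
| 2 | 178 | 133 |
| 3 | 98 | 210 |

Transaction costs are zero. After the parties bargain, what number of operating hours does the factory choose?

2

Bargaining reaches the level where marginal profit last exceeds marginal noise damage.
That holds through level 2 (178 ≥ 133) but not at 3 (98 < 210).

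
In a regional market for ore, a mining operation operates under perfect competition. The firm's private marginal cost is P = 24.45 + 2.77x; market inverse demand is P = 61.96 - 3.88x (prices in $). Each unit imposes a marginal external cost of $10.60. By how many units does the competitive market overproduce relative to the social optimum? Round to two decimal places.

1.59 units

Market equilibrium (private): 24.45 + 2.77x = 61.96 - 3.88x → x_m = 5.6406.
Social marginal cost = private MC + MEC = 35.05 + 2.77x.
Set SMC = demand: 35.05 + 2.77x = 61.96 - 3.88x → x* = 4.0466.
Gap = |5.6406 − 4.0466| = 1.5940.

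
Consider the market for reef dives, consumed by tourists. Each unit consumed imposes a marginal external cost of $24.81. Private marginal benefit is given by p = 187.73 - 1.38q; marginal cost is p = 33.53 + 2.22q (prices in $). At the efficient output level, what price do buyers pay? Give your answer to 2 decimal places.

Social marginal benefit = demand − MEC = 162.92 - 1.38q.
Set SMB = MC: 162.92 - 1.38q = 33.53 + 2.22q → q* = 35.9417.
Consumer price on the demand curve at q*: 187.73 − 1.38×35.9417 = 138.1305.

P = $138.13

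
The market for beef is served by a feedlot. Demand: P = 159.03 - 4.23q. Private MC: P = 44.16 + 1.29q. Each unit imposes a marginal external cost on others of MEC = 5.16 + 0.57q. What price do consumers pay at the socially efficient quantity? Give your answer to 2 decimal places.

P = 82.83

Social marginal cost = private MC + MEC = 49.32 + 1.86q.
Set SMC = demand: 49.32 + 1.86q = 159.03 - 4.23q → q* = 18.0148.
Consumer price on the demand curve at q*: 159.03 − 4.23×18.0148 = 82.8274.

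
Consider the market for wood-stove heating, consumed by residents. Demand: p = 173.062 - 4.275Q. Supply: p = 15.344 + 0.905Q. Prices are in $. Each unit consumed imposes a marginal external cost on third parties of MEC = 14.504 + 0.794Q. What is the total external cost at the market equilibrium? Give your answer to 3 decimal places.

$809.649

Market equilibrium (private): 15.344 + 0.905Q = 173.062 - 4.275Q → Q_m = 30.4475.
Total external cost = ∫₀^{Q_m} (14.504 + 0.794Q) dQ = 14.504×30.4475 + ½×0.794×30.4475² = 809.6495.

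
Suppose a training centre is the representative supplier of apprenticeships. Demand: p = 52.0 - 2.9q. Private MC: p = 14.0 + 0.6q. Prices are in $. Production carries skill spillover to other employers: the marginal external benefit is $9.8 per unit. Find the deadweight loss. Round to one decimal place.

Market equilibrium (private): 14.0 + 0.6q = 52.0 - 2.9q → q_m = 10.8571.
Social marginal cost = private MC − MEB = 4.2 + 0.6q.
Set SMC = demand: 4.2 + 0.6q = 52.0 - 2.9q → q* = 13.6571.
The welfare-loss triangle has base |q_m − q*| and height MEB(q_m) (the vertical gap between SMC and demand is zero at q* and MEB at q_m).
DWL = ½ × 2.8000 × 9.8000 = 13.7200.

DWL = $13.7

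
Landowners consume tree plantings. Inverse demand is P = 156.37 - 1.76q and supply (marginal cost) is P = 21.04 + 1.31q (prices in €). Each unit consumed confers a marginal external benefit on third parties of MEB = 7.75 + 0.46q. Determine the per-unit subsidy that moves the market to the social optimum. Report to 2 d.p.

subsidy = €32.97 per unit

Social marginal benefit = demand + MEB = 164.12 - 1.30q.
Set SMB = MC: 164.12 - 1.30q = 21.04 + 1.31q → q* = 54.8199.
The Pigouvian subsidy equals MEB at q*: 7.75 + 0.46×54.8199 = 32.9672.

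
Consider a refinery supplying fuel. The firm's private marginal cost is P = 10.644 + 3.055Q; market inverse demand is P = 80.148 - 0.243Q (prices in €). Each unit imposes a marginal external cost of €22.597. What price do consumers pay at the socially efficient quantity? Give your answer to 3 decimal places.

P = €76.692

Social marginal cost = private MC + MEC = 33.241 + 3.055Q.
Set SMC = demand: 33.241 + 3.055Q = 80.148 - 0.243Q → Q* = 14.2229.
Consumer price on the demand curve at Q*: 80.148 − 0.243×14.2229 = 76.6918.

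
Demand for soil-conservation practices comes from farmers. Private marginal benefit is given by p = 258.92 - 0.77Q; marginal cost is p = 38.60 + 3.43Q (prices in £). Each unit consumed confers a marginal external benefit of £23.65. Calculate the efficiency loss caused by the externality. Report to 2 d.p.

Market equilibrium (private): 38.60 + 3.43Q = 258.92 - 0.77Q → Q_m = 52.4571.
Social marginal benefit = demand + MEB = 282.57 - 0.77Q.
Set SMB = MC: 282.57 - 0.77Q = 38.60 + 3.43Q → Q* = 58.0881.
The loss is the area between SMB and MC from Q* to Q_m; with linear curves that's a triangle of height MEB(Q_m).
DWL = ½ × 5.6310 × 23.6500 = 66.5866.

DWL = £66.59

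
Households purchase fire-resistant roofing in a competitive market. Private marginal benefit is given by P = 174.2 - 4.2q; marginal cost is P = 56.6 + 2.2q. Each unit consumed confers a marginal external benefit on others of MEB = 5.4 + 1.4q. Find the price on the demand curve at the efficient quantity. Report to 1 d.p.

P = 70.9

Social marginal benefit = demand + MEB = 179.6 - 2.8q.
Set SMB = MC: 179.6 - 2.8q = 56.6 + 2.2q → q* = 24.6000.
Consumer price on the demand curve at q*: 174.2 − 4.2×24.6000 = 70.8800.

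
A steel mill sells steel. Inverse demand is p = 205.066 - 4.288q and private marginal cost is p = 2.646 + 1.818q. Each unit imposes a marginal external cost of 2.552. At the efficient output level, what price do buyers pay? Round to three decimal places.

P = 64.707

Social marginal cost = private MC + MEC = 5.198 + 1.818q.
Set SMC = demand: 5.198 + 1.818q = 205.066 - 4.288q → q* = 32.7330.
Consumer price on the demand curve at q*: 205.066 − 4.288×32.7330 = 64.7069.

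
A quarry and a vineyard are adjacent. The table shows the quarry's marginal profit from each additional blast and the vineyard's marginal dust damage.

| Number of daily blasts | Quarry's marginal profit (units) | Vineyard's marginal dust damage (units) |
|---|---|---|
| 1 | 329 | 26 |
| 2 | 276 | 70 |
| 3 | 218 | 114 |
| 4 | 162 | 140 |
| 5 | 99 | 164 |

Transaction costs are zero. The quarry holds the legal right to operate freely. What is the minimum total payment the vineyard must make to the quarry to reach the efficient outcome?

99

Left alone the quarry would choose level 5 (marginal profit stays positive).
Efficient level: k* = 4 (marginal profit ≥ marginal dust damage through 4).
The vineyard must at least cover the quarry's forgone profit from cutting 5→4: 99 = 99.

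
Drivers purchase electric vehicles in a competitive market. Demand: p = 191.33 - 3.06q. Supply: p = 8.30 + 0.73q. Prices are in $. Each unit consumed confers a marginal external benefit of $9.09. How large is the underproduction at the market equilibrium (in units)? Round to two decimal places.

Market equilibrium (private): 8.30 + 0.73q = 191.33 - 3.06q → q_m = 48.2929.
Social marginal benefit = demand + MEB = 200.42 - 3.06q.
Set SMB = MC: 200.42 - 3.06q = 8.30 + 0.73q → q* = 50.6913.
Gap = |48.2929 − 50.6913| = 2.3984.

2.40 units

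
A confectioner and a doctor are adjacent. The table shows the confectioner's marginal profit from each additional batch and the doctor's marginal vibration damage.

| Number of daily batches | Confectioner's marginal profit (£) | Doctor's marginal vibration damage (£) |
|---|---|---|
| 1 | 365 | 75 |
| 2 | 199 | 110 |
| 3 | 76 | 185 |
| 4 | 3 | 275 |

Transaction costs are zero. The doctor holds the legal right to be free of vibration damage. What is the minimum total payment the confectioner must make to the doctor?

£185

Efficient level: marginal profit ≥ marginal vibration damage through level 2, so k* = 2.
With the doctor holding the right, the confectioner must at least compensate total damage at k*: 75 + 110 = 185.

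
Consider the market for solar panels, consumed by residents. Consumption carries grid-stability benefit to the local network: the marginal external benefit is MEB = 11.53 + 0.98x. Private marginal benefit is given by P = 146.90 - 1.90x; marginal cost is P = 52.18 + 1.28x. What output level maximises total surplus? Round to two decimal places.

x* = 48.30

Social marginal benefit = demand + MEB = 158.43 - 0.92x.
Set SMB = MC: 158.43 - 0.92x = 52.18 + 1.28x → x* = 48.2955.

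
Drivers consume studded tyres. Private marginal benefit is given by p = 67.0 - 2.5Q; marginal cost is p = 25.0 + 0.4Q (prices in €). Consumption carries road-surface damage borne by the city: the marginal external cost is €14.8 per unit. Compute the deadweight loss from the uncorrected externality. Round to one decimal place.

Market equilibrium (private): 25.0 + 0.4Q = 67.0 - 2.5Q → Q_m = 14.4828.
Social marginal benefit = demand − MEC = 52.2 - 2.5Q.
Set SMB = MC: 52.2 - 2.5Q = 25.0 + 0.4Q → Q* = 9.3793.
The loss is the area between SMB and MC from Q* to Q_m; with linear curves that's a triangle of height MEC(Q_m).
DWL = ½ × 5.1035 × 14.8000 = 37.7659.

DWL = €37.8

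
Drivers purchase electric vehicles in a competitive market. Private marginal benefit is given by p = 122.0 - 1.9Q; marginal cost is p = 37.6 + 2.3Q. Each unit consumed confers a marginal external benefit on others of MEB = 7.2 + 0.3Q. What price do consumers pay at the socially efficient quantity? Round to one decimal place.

Social marginal benefit = demand + MEB = 129.2 - 1.6Q.
Set SMB = MC: 129.2 - 1.6Q = 37.6 + 2.3Q → Q* = 23.4872.
Consumer price on the demand curve at Q*: 122.0 − 1.9×23.4872 = 77.3743.

P = 77.4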